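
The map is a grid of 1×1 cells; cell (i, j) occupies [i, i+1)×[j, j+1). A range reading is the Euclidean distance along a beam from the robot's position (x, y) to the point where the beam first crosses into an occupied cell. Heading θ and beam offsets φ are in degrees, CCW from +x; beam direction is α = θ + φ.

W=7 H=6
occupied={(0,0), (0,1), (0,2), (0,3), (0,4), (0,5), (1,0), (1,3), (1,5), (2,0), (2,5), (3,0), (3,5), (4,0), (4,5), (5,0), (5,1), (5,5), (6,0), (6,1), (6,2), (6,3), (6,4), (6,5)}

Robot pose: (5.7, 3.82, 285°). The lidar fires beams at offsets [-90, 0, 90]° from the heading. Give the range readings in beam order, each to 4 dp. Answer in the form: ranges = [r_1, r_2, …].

beam 1: φ=-90°, α=195°
  direction (-0.9659, -0.2588); cell (5,3); t to first gridline: x 0.7247, y 3.1682 (then +1.0353 / +3.8637)
    (4,3) via x @ 0.7247
    (3,3) via x @ 1.7600
    (2,3) via x @ 2.7952
    (2,2) via y @ 3.1682
    (1,2) via x @ 3.8305
    (0,2) via x @ 4.8658  # hit
  → r_1 = 4.8658
beam 2: φ=0°, α=285°
  direction (0.2588, -0.9659); cell (5,3); t to first gridline: x 1.1591, y 0.8489 (then +3.8637 / +1.0353)
    (5,2) via y @ 0.8489
    (6,2) via x @ 1.1591  # hit
  → r_2 = 1.1591
beam 3: φ=90°, α=15°
  direction (0.9659, 0.2588); cell (5,3); t to first gridline: x 0.3106, y 0.6955 (then +1.0353 / +3.8637)
    (6,3) via x @ 0.3106  # hit
  → r_3 = 0.3106

ranges = [4.8658, 1.1591, 0.3106]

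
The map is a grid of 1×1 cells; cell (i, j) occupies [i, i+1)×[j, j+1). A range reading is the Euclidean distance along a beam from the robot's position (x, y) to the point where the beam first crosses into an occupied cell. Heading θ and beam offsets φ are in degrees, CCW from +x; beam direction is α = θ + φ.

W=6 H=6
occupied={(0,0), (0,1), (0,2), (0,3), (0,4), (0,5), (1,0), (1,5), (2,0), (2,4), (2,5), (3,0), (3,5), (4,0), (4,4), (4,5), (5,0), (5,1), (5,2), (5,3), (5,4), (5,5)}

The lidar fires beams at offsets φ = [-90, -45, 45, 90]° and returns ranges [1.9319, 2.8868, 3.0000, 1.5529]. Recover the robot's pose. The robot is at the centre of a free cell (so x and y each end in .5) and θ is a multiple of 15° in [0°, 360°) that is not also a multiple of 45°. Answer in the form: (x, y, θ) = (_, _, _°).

(x, y, θ) = (2.5, 1.5, 75°)

The pose lattice has 14·16 = 224 candidates. Test each by forward raycasting.
  (1.5, 2.5, 75°): beam 1 = 3.6235 ≠ 1.9319 ✗
  (4.5, 1.5, 105°): beam 1 = 0.5176 ≠ 1.9319 ✗
  (3.5, 3.5, 285°): beam 1 = 2.5882 ≠ 1.9319 ✗
  (2.5, 2.5, 120°): beam 1 = 2.8868 ≠ 1.9319 ✗
  (3.5, 2.5, 120°): beam 1 = 1.7321 ≠ 1.9319 ✗
  …
  (2.5, 1.5, 75°): r_1=1.9319, r_2=2.8868, r_3=3.0000, r_4=1.5529 — all match ✓
Unique over the lattice → pose = (2.5, 1.5, 75°).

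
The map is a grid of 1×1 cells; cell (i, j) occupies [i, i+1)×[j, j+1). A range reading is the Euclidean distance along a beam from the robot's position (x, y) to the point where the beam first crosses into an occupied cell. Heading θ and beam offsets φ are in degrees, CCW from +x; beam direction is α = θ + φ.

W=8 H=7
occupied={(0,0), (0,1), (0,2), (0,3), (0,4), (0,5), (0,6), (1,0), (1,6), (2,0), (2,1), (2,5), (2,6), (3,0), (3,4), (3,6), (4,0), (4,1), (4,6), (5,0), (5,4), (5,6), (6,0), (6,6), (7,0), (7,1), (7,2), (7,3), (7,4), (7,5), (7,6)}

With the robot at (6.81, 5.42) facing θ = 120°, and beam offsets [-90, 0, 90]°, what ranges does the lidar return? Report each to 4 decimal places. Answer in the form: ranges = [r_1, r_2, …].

beam 1: φ=-90°, α=30°
  cosα=0.8660 sinα=0.5000 | (6,5) | tMaxX 0.2194 tMaxY 1.1600 | tΔX 1.1547 tΔY 2.0000
    t=0.2194 [x] (7,5) — stop
  → r_1 = 0.2194
beam 2: φ=0°, α=120°
  cosα=-0.5000 sinα=0.8660 | (6,5) | tMaxX 1.6200 tMaxY 0.6697 | tΔX 2.0000 tΔY 1.1547
    t=0.6697 [y] (6,6) — stop
  → r_2 = 0.6697
beam 3: φ=90°, α=210°
  cosα=-0.8660 sinα=-0.5000 | (6,5) | tMaxX 0.9353 tMaxY 0.8400 | tΔX 1.1547 tΔY 2.0000
    t=0.8400 [y] (6,4)
    t=0.9353 [x] (5,4) — stop
  → r_3 = 0.9353

ranges = [0.2194, 0.6697, 0.9353]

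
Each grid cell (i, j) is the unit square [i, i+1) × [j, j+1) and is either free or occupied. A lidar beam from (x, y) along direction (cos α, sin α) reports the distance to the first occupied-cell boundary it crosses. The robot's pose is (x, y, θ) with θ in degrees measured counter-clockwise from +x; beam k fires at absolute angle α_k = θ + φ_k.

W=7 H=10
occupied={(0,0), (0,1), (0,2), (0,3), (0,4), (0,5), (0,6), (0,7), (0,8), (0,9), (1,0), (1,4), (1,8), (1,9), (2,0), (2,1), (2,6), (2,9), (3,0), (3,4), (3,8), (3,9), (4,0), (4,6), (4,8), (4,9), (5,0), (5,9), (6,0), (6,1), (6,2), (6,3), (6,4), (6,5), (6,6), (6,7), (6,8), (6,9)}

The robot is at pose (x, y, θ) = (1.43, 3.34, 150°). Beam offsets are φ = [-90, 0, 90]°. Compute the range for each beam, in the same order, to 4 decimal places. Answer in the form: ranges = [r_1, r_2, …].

ranges = [0.7621, 0.4965, 0.8600]

beam 1: φ=-90°, α=60°
  d=(0.5000,0.8660)  start (1,3)  tX=1.1400 tY=0.7621  stride 1/|dx|=2.0000 1/|dy|=1.1547
    cross y-line → (1,4), t=0.7621 (wall)
  → r_1 = 0.7621
beam 2: φ=0°, α=150°
  d=(-0.8660,0.5000)  start (1,3)  tX=0.4965 tY=1.3200  stride 1/|dx|=1.1547 1/|dy|=2.0000
    cross x-line → (0,3), t=0.4965 (wall)
  → r_2 = 0.4965
beam 3: φ=90°, α=240°
  d=(-0.5000,-0.8660)  start (1,3)  tX=0.8600 tY=0.3926  stride 1/|dx|=2.0000 1/|dy|=1.1547
    cross y-line → (1,2), t=0.3926
    cross x-line → (0,2), t=0.8600 (wall)
  → r_3 = 0.8600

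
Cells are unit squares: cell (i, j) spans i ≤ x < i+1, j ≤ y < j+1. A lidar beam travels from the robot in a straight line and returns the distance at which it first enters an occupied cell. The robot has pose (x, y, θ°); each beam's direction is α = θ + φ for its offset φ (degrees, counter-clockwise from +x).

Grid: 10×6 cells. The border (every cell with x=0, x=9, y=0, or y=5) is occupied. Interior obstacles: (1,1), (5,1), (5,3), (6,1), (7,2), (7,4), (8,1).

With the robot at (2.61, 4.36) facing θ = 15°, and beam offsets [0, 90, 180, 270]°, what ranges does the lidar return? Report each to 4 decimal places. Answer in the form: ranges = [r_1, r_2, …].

ranges = [2.4728, 0.6626, 1.6668, 3.4785]

beam 1: φ=0°, α=15°
  d=(0.9659,0.2588)  start (2,4)  tX=0.4038 tY=2.4728  stride 1/|dx|=1.0353 1/|dy|=3.8637
    cross x-line → (3,4), t=0.4038
    cross x-line → (4,4), t=1.4390
    cross y-line → (4,5), t=2.4728 (wall)
  → r_1 = 2.4728
beam 2: φ=90°, α=105°
  d=(-0.2588,0.9659)  start (2,4)  tX=2.3569 tY=0.6626  stride 1/|dx|=3.8637 1/|dy|=1.0353
    cross y-line → (2,5), t=0.6626 (wall)
  → r_2 = 0.6626
beam 3: φ=180°, α=195°
  d=(-0.9659,-0.2588)  start (2,4)  tX=0.6315 tY=1.3909  stride 1/|dx|=1.0353 1/|dy|=3.8637
    cross x-line → (1,4), t=0.6315
    cross y-line → (1,3), t=1.3909
    cross x-line → (0,3), t=1.6668 (wall)
  → r_3 = 1.6668
beam 4: φ=270°, α=285°
  d=(0.2588,-0.9659)  start (2,4)  tX=1.5068 tY=0.3727  stride 1/|dx|=3.8637 1/|dy|=1.0353
    cross y-line → (2,3), t=0.3727
    cross y-line → (2,2), t=1.4080
    cross x-line → (3,2), t=1.5068
    cross y-line → (3,1), t=2.4433
    cross y-line → (3,0), t=3.4785 (wall)
  → r_4 = 3.4785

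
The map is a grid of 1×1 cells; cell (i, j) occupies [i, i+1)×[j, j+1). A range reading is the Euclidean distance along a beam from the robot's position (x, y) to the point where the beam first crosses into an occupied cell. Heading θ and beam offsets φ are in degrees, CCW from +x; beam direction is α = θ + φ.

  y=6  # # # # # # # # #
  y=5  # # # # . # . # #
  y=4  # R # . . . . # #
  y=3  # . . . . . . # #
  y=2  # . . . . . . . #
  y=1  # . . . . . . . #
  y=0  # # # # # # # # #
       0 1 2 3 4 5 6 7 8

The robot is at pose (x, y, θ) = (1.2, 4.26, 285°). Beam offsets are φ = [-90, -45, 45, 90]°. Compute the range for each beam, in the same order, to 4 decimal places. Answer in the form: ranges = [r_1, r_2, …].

ranges = [0.2071, 0.4000, 6.5200, 0.8282]

beam 1: φ=-90°, α=195°
  dir = (cos 195°, sin 195°) = (-0.9659, -0.2588); from cell (1,4)
  next x-line at t=0.2071, next y-line at t=1.0046; Δt_x=1.0353, Δt_y=3.8637
    x: enter (0,4) at t=0.2071 ← occupied
  → r_1 = 0.2071
beam 2: φ=-45°, α=240°
  dir = (cos 240°, sin 240°) = (-0.5000, -0.8660); from cell (1,4)
  next x-line at t=0.4000, next y-line at t=0.3002; Δt_x=2.0000, Δt_y=1.1547
    y: enter (1,3) at t=0.3002
    x: enter (0,3) at t=0.4000 ← occupied
  → r_2 = 0.4000
beam 3: φ=45°, α=330°
  dir = (cos 330°, sin 330°) = (0.8660, -0.5000); from cell (1,4)
  next x-line at t=0.9238, next y-line at t=0.5200; Δt_x=1.1547, Δt_y=2.0000
    y: enter (1,3) at t=0.5200
    x: enter (2,3) at t=0.9238
    x: enter (3,3) at t=2.0785
    y: enter (3,2) at t=2.5200
    x: enter (4,2) at t=3.2332
    x: enter (5,2) at t=4.3879
    y: enter (5,1) at t=4.5200
    x: enter (6,1) at t=5.5426
    y: enter (6,0) at t=6.5200 ← occupied
  → r_3 = 6.5200
beam 4: φ=90°, α=15°
  dir = (cos 15°, sin 15°) = (0.9659, 0.2588); from cell (1,4)
  next x-line at t=0.8282, next y-line at t=2.8591; Δt_x=1.0353, Δt_y=3.8637
    x: enter (2,4) at t=0.8282 ← occupied
  → r_4 = 0.8282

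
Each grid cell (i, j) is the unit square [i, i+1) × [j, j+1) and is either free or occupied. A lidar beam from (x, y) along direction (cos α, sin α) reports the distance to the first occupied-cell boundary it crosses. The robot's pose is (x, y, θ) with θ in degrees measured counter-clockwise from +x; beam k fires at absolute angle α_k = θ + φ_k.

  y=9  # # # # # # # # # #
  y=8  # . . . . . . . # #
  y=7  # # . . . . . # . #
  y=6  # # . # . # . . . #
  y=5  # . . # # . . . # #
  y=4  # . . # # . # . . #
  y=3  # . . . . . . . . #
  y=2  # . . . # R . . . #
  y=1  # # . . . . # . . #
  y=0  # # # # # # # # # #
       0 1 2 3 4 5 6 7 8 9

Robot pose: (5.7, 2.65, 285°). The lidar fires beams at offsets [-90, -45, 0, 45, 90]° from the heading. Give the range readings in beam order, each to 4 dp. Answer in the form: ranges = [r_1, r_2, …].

beam 1: φ=-90°, α=195°
  d=(-0.9659,-0.2588)  start (5,2)  tX=0.7247 tY=2.5114  stride 1/|dx|=1.0353 1/|dy|=3.8637
    cross x-line → (4,2), t=0.7247 (wall)
  → r_1 = 0.7247
beam 2: φ=-45°, α=240°
  d=(-0.5000,-0.8660)  start (5,2)  tX=1.4000 tY=0.7506  stride 1/|dx|=2.0000 1/|dy|=1.1547
    cross y-line → (5,1), t=0.7506
    cross x-line → (4,1), t=1.4000
    cross y-line → (4,0), t=1.9053 (wall)
  → r_2 = 1.9053
beam 3: φ=0°, α=285°
  d=(0.2588,-0.9659)  start (5,2)  tX=1.1591 tY=0.6729  stride 1/|dx|=3.8637 1/|dy|=1.0353
    cross y-line → (5,1), t=0.6729
    cross x-line → (6,1), t=1.1591 (wall)
  → r_3 = 1.1591
beam 4: φ=45°, α=330°
  d=(0.8660,-0.5000)  start (5,2)  tX=0.3464 tY=1.3000  stride 1/|dx|=1.1547 1/|dy|=2.0000
    cross x-line → (6,2), t=0.3464
    cross y-line → (6,1), t=1.3000 (wall)
  → r_4 = 1.3000
beam 5: φ=90°, α=15°
  d=(0.9659,0.2588)  start (5,2)  tX=0.3106 tY=1.3523  stride 1/|dx|=1.0353 1/|dy|=3.8637
    cross x-line → (6,2), t=0.3106
    cross x-line → (7,2), t=1.3459
    cross y-line → (7,3), t=1.3523
    cross x-line → (8,3), t=2.3811
    cross x-line → (9,3), t=3.4164 (wall)
  → r_5 = 3.4164

ranges = [0.7247, 1.9053, 1.1591, 1.3000, 3.4164]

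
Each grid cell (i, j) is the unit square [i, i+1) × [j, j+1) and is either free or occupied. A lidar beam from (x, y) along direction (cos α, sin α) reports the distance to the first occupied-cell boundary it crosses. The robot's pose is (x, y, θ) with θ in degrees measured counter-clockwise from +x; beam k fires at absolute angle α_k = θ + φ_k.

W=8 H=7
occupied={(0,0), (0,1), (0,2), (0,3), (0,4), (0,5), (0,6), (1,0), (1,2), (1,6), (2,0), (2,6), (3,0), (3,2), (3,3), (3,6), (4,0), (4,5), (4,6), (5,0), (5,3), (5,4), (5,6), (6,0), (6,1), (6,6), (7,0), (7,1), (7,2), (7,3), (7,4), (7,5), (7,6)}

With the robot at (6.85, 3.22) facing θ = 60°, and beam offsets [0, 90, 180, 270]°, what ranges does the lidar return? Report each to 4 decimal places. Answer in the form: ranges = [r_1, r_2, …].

beam 1: φ=0°, α=60°
  dir = (cos 60°, sin 60°) = (0.5000, 0.8660); from cell (6,3)
  next x-line at t=0.3000, next y-line at t=0.9007; Δt_x=2.0000, Δt_y=1.1547
    x: enter (7,3) at t=0.3000 ← occupied
  → r_1 = 0.3000
beam 2: φ=90°, α=150°
  dir = (cos 150°, sin 150°) = (-0.8660, 0.5000); from cell (6,3)
  next x-line at t=0.9815, next y-line at t=1.5600; Δt_x=1.1547, Δt_y=2.0000
    x: enter (5,3) at t=0.9815 ← occupied
  → r_2 = 0.9815
beam 3: φ=180°, α=240°
  dir = (cos 240°, sin 240°) = (-0.5000, -0.8660); from cell (6,3)
  next x-line at t=1.7000, next y-line at t=0.2540; Δt_x=2.0000, Δt_y=1.1547
    y: enter (6,2) at t=0.2540
    y: enter (6,1) at t=1.4087 ← occupied
  → r_3 = 1.4087
beam 4: φ=270°, α=330°
  dir = (cos 330°, sin 330°) = (0.8660, -0.5000); from cell (6,3)
  next x-line at t=0.1732, next y-line at t=0.4400; Δt_x=1.1547, Δt_y=2.0000
    x: enter (7,3) at t=0.1732 ← occupied
  → r_4 = 0.1732

ranges = [0.3000, 0.9815, 1.4087, 0.1732]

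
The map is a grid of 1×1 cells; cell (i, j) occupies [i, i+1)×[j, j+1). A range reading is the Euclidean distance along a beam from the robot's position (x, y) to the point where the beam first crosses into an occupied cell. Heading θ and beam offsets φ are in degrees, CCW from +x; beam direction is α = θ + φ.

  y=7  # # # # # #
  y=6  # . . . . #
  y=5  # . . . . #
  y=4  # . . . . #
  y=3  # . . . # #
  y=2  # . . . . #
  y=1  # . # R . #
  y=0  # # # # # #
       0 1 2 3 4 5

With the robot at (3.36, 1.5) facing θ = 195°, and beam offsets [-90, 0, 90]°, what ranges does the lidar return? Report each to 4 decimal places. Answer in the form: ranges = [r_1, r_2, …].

ranges = [5.6940, 0.3727, 0.5176]

beam 1: φ=-90°, α=105°
  d=(-0.2588,0.9659)  start (3,1)  tX=1.3909 tY=0.5176  stride 1/|dx|=3.8637 1/|dy|=1.0353
    cross y-line → (3,2), t=0.5176
    cross x-line → (2,2), t=1.3909
    cross y-line → (2,3), t=1.5529
    cross y-line → (2,4), t=2.5882
    cross y-line → (2,5), t=3.6235
    cross y-line → (2,6), t=4.6587
    cross x-line → (1,6), t=5.2546
    cross y-line → (1,7), t=5.6940 (wall)
  → r_1 = 5.6940
beam 2: φ=0°, α=195°
  d=(-0.9659,-0.2588)  start (3,1)  tX=0.3727 tY=1.9319  stride 1/|dx|=1.0353 1/|dy|=3.8637
    cross x-line → (2,1), t=0.3727 (wall)
  → r_2 = 0.3727
beam 3: φ=90°, α=285°
  d=(0.2588,-0.9659)  start (3,1)  tX=2.4728 tY=0.5176  stride 1/|dx|=3.8637 1/|dy|=1.0353
    cross y-line → (3,0), t=0.5176 (wall)
  → r_3 = 0.5176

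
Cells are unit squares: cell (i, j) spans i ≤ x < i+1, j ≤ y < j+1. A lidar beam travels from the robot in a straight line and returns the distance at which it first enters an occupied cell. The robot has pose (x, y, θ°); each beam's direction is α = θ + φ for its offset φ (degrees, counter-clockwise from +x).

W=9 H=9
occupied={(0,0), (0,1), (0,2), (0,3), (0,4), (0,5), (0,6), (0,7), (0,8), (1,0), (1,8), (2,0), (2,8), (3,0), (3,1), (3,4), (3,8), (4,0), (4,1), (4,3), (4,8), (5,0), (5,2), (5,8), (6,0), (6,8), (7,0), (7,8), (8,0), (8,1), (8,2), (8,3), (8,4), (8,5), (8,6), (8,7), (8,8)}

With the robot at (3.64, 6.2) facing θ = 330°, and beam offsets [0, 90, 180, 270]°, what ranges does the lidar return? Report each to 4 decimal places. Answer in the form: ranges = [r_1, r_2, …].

ranges = [5.0345, 2.0785, 3.0484, 5.2800]

beam 1: φ=0°, α=330°
  direction (0.8660, -0.5000); cell (3,6); t to first gridline: x 0.4157, y 0.4000 (then +1.1547 / +2.0000)
    (3,5) via y @ 0.4000
    (4,5) via x @ 0.4157
    (5,5) via x @ 1.5704
    (5,4) via y @ 2.4000
    (6,4) via x @ 2.7251
    (7,4) via x @ 3.8798
    (7,3) via y @ 4.4000
    (8,3) via x @ 5.0345  # hit
  → r_1 = 5.0345
beam 2: φ=90°, α=60°
  direction (0.5000, 0.8660); cell (3,6); t to first gridline: x 0.7200, y 0.9238 (then +2.0000 / +1.1547)
    (4,6) via x @ 0.7200
    (4,7) via y @ 0.9238
    (4,8) via y @ 2.0785  # hit
  → r_2 = 2.0785
beam 3: φ=180°, α=150°
  direction (-0.8660, 0.5000); cell (3,6); t to first gridline: x 0.7390, y 1.6000 (then +1.1547 / +2.0000)
    (2,6) via x @ 0.7390
    (2,7) via y @ 1.6000
    (1,7) via x @ 1.8937
    (0,7) via x @ 3.0484  # hit
  → r_3 = 3.0484
beam 4: φ=270°, α=240°
  direction (-0.5000, -0.8660); cell (3,6); t to first gridline: x 1.2800, y 0.2309 (then +2.0000 / +1.1547)
    (3,5) via y @ 0.2309
    (2,5) via x @ 1.2800
    (2,4) via y @ 1.3856
    (2,3) via y @ 2.5403
    (1,3) via x @ 3.2800
    (1,2) via y @ 3.6950
    (1,1) via y @ 4.8497
    (0,1) via x @ 5.2800  # hit
  → r_4 = 5.2800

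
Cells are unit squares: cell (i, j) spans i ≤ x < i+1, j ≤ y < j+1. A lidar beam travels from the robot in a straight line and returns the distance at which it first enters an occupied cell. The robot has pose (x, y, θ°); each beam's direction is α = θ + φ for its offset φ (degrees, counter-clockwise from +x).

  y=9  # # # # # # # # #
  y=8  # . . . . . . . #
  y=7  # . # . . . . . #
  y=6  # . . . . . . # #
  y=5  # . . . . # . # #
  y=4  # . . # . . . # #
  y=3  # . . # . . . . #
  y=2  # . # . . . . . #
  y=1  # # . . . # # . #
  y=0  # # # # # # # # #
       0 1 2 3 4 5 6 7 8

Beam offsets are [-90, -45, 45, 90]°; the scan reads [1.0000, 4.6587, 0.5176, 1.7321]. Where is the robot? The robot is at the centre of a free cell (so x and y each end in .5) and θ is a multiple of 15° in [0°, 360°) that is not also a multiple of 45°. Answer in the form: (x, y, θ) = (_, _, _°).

(x, y, θ) = (1.5, 7.5, 330°)

The pose lattice has 45·16 = 720 candidates. Test each by forward raycasting.
  (4.5, 5.5, 75°): beam 1 = 0.5176 ≠ 1.0000 ✗
  (5.5, 8.5, 240°): beam 2 = 2.5882 ≠ 4.6587 ✗
  (6.5, 6.5, 30°): beam 2 = 0.5176 ≠ 4.6587 ✗
  (1.5, 7.5, 345°): beam 1 = 1.9319 ≠ 1.0000 ✗
  …
  (1.5, 7.5, 330°): r_1=1.0000, r_2=4.6587, r_3=0.5176, r_4=1.7321 — all match ✓
No second candidate reproduces the full scan.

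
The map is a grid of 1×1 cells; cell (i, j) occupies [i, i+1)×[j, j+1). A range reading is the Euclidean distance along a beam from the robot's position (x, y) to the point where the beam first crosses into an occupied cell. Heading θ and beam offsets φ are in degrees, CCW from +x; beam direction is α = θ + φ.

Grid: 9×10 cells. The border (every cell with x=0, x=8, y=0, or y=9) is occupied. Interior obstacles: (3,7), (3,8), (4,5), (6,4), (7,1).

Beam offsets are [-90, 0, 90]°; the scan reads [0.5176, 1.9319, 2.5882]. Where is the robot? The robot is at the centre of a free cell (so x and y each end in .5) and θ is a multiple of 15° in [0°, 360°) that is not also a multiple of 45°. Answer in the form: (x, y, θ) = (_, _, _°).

(x, y, θ) = (1.5, 6.5, 255°)

Enumerate (i+0.5, j+0.5, θ) over the 51 free cells and 16 admissible headings. For each, cast all 3 beams and compare to the given ranges.
  (2.5, 6.5, 240°): beam 1 = 1.7321 ≠ 0.5176 ✗
  (3.5, 3.5, 165°): beam 1 = 1.9319 ≠ 0.5176 ✗
  (2.5, 1.5, 300°): beam 1 = 1.0000 ≠ 0.5176 ✗
  (6.5, 2.5, 60°): beam 1 = 1.0000 ≠ 0.5176 ✗
  …
  (1.5, 6.5, 255°): r_1=0.5176, r_2=1.9319, r_3=2.5882 — all match ✓
Only this pose fits every beam.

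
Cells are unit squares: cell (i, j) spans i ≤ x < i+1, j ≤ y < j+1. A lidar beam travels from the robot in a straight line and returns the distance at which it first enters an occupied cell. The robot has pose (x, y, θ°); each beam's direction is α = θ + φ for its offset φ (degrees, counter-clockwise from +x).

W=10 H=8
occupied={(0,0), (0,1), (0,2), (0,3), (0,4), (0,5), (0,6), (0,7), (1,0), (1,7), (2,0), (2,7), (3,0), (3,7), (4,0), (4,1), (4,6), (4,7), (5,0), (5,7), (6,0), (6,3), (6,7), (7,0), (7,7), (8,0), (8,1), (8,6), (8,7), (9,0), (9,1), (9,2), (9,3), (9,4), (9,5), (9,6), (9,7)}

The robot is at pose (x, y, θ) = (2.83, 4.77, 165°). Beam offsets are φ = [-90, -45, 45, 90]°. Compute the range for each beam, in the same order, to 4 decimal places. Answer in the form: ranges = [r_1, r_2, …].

beam 1: φ=-90°, α=75°
  d=(0.2588,0.9659)  start (2,4)  tX=0.6568 tY=0.2381  stride 1/|dx|=3.8637 1/|dy|=1.0353
    cross y-line → (2,5), t=0.2381
    cross x-line → (3,5), t=0.6568
    cross y-line → (3,6), t=1.2734
    cross y-line → (3,7), t=2.3087 (wall)
  → r_1 = 2.3087
beam 2: φ=-45°, α=120°
  d=(-0.5000,0.8660)  start (2,4)  tX=1.6600 tY=0.2656  stride 1/|dx|=2.0000 1/|dy|=1.1547
    cross y-line → (2,5), t=0.2656
    cross y-line → (2,6), t=1.4203
    cross x-line → (1,6), t=1.6600
    cross y-line → (1,7), t=2.5750 (wall)
  → r_2 = 2.5750
beam 3: φ=45°, α=210°
  d=(-0.8660,-0.5000)  start (2,4)  tX=0.9584 tY=1.5400  stride 1/|dx|=1.1547 1/|dy|=2.0000
    cross x-line → (1,4), t=0.9584
    cross y-line → (1,3), t=1.5400
    cross x-line → (0,3), t=2.1131 (wall)
  → r_3 = 2.1131
beam 4: φ=90°, α=255°
  d=(-0.2588,-0.9659)  start (2,4)  tX=3.2069 tY=0.7972  stride 1/|dx|=3.8637 1/|dy|=1.0353
    cross y-line → (2,3), t=0.7972
    cross y-line → (2,2), t=1.8324
    cross y-line → (2,1), t=2.8677
    cross x-line → (1,1), t=3.2069
    cross y-line → (1,0), t=3.9030 (wall)
  → r_4 = 3.9030

ranges = [2.3087, 2.5750, 2.1131, 3.9030]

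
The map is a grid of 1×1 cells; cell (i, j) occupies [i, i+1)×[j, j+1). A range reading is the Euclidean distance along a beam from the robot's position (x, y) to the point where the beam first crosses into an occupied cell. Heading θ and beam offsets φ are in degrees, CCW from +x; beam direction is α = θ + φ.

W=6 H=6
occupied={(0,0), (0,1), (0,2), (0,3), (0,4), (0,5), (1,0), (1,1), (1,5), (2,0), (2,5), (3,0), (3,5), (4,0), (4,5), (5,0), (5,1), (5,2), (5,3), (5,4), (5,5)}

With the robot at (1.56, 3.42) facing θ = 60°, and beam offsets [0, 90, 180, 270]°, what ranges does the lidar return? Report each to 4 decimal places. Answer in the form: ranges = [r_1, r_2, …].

beam 1: φ=0°, α=60°
  dir = (cos 60°, sin 60°) = (0.5000, 0.8660); from cell (1,3)
  next x-line at t=0.8800, next y-line at t=0.6697; Δt_x=2.0000, Δt_y=1.1547
    y: enter (1,4) at t=0.6697
    x: enter (2,4) at t=0.8800
    y: enter (2,5) at t=1.8244 ← occupied
  → r_1 = 1.8244
beam 2: φ=90°, α=150°
  dir = (cos 150°, sin 150°) = (-0.8660, 0.5000); from cell (1,3)
  next x-line at t=0.6466, next y-line at t=1.1600; Δt_x=1.1547, Δt_y=2.0000
    x: enter (0,3) at t=0.6466 ← occupied
  → r_2 = 0.6466
beam 3: φ=180°, α=240°
  dir = (cos 240°, sin 240°) = (-0.5000, -0.8660); from cell (1,3)
  next x-line at t=1.1200, next y-line at t=0.4850; Δt_x=2.0000, Δt_y=1.1547
    y: enter (1,2) at t=0.4850
    x: enter (0,2) at t=1.1200 ← occupied
  → r_3 = 1.1200
beam 4: φ=270°, α=330°
  dir = (cos 330°, sin 330°) = (0.8660, -0.5000); from cell (1,3)
  next x-line at t=0.5081, next y-line at t=0.8400; Δt_x=1.1547, Δt_y=2.0000
    x: enter (2,3) at t=0.5081
    y: enter (2,2) at t=0.8400
    x: enter (3,2) at t=1.6628
    x: enter (4,2) at t=2.8175
    y: enter (4,1) at t=2.8400
    x: enter (5,1) at t=3.9722 ← occupied
  → r_4 = 3.9722

ranges = [1.8244, 0.6466, 1.1200, 3.9722]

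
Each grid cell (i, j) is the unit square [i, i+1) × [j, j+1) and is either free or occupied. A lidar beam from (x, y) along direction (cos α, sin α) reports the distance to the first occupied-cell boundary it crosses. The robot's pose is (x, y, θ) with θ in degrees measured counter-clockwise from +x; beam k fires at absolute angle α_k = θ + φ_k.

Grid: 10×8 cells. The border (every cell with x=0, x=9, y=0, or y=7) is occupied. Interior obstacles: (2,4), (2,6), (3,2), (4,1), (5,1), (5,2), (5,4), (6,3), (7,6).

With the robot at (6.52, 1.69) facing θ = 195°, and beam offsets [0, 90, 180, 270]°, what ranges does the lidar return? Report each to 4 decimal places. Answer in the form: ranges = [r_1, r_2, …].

beam 1: φ=0°, α=195°
  dir = (cos 195°, sin 195°) = (-0.9659, -0.2588); from cell (6,1)
  next x-line at t=0.5383, next y-line at t=2.6660; Δt_x=1.0353, Δt_y=3.8637
    x: enter (5,1) at t=0.5383 ← occupied
  → r_1 = 0.5383
beam 2: φ=90°, α=285°
  dir = (cos 285°, sin 285°) = (0.2588, -0.9659); from cell (6,1)
  next x-line at t=1.8546, next y-line at t=0.7143; Δt_x=3.8637, Δt_y=1.0353
    y: enter (6,0) at t=0.7143 ← occupied
  → r_2 = 0.7143
beam 3: φ=180°, α=15°
  dir = (cos 15°, sin 15°) = (0.9659, 0.2588); from cell (6,1)
  next x-line at t=0.4969, next y-line at t=1.1977; Δt_x=1.0353, Δt_y=3.8637
    x: enter (7,1) at t=0.4969
    y: enter (7,2) at t=1.1977
    x: enter (8,2) at t=1.5322
    x: enter (9,2) at t=2.5675 ← occupied
  → r_3 = 2.5675
beam 4: φ=270°, α=105°
  dir = (cos 105°, sin 105°) = (-0.2588, 0.9659); from cell (6,1)
  next x-line at t=2.0091, next y-line at t=0.3209; Δt_x=3.8637, Δt_y=1.0353
    y: enter (6,2) at t=0.3209
    y: enter (6,3) at t=1.3562 ← occupied
  → r_4 = 1.3562

ranges = [0.5383, 0.7143, 2.5675, 1.3562]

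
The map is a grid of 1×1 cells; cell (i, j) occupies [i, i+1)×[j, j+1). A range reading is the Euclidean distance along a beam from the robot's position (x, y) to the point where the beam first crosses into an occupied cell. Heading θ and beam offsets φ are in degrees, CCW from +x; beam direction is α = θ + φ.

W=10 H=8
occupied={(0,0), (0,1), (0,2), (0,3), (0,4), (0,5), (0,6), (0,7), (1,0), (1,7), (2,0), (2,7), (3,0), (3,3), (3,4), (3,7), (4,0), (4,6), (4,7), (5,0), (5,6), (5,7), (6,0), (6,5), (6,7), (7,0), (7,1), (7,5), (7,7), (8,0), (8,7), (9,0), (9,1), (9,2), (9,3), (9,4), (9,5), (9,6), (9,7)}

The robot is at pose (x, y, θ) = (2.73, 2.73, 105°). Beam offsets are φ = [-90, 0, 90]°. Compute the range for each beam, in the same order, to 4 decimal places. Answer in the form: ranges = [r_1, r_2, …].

beam 1: φ=-90°, α=15°
  dir = (cos 15°, sin 15°) = (0.9659, 0.2588); from cell (2,2)
  next x-line at t=0.2795, next y-line at t=1.0432; Δt_x=1.0353, Δt_y=3.8637
    x: enter (3,2) at t=0.2795
    y: enter (3,3) at t=1.0432 ← occupied
  → r_1 = 1.0432
beam 2: φ=0°, α=105°
  dir = (cos 105°, sin 105°) = (-0.2588, 0.9659); from cell (2,2)
  next x-line at t=2.8205, next y-line at t=0.2795; Δt_x=3.8637, Δt_y=1.0353
    y: enter (2,3) at t=0.2795
    y: enter (2,4) at t=1.3148
    y: enter (2,5) at t=2.3501
    x: enter (1,5) at t=2.8205
    y: enter (1,6) at t=3.3854
    y: enter (1,7) at t=4.4206 ← occupied
  → r_2 = 4.4206
beam 3: φ=90°, α=195°
  dir = (cos 195°, sin 195°) = (-0.9659, -0.2588); from cell (2,2)
  next x-line at t=0.7558, next y-line at t=2.8205; Δt_x=1.0353, Δt_y=3.8637
    x: enter (1,2) at t=0.7558
    x: enter (0,2) at t=1.7910 ← occupied
  → r_3 = 1.7910

ranges = [1.0432, 4.4206, 1.7910]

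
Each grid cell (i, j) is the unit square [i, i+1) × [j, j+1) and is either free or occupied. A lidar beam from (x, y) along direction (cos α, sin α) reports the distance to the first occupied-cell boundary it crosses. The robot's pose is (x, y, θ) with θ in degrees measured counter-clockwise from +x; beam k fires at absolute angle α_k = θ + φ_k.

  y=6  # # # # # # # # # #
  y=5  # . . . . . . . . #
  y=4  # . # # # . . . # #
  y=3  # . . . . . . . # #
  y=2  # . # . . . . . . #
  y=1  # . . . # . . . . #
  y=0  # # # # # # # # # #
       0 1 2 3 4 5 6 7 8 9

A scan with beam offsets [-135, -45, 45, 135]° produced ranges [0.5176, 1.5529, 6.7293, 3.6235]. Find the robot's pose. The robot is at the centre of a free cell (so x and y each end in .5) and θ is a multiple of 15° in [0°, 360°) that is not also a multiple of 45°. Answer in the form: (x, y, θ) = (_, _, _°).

(x, y, θ) = (7.5, 4.5, 150°)

Candidates: 33 free-cell centres × 16 headings = 528 poses. Raycast each; keep the one whose scan matches to 4 dp.
  (6.5, 5.5, 120°): beam 1 = 1.9319 ≠ 0.5176 ✗
  (2.5, 3.5, 60°): beam 2 = 1.9319 ≠ 1.5529 ✗
  (6.5, 2.5, 300°): beam 1 = 5.6940 ≠ 0.5176 ✗
  (7.5, 2.5, 345°): beam 1 = 2.8868 ≠ 0.5176 ✗
  …
  (7.5, 4.5, 150°): r_1=0.5176, r_2=1.5529, r_3=6.7293, r_4=3.6235 — all match ✓
Only this pose fits every beam.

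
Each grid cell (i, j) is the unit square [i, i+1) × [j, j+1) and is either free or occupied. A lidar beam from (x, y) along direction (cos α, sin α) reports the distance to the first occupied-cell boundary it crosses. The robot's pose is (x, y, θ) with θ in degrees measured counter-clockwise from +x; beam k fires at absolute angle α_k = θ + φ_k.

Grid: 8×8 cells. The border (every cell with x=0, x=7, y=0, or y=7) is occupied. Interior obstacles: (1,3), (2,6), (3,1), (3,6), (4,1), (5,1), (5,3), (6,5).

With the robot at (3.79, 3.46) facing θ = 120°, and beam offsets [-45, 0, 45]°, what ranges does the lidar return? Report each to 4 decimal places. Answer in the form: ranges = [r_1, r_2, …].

beam 1: φ=-45°, α=75°
  d=(0.2588,0.9659)  start (3,3)  tX=0.8114 tY=0.5590  stride 1/|dx|=3.8637 1/|dy|=1.0353
    cross y-line → (3,4), t=0.5590
    cross x-line → (4,4), t=0.8114
    cross y-line → (4,5), t=1.5943
    cross y-line → (4,6), t=2.6296
    cross y-line → (4,7), t=3.6649 (wall)
  → r_1 = 3.6649
beam 2: φ=0°, α=120°
  d=(-0.5000,0.8660)  start (3,3)  tX=1.5800 tY=0.6235  stride 1/|dx|=2.0000 1/|dy|=1.1547
    cross y-line → (3,4), t=0.6235
    cross x-line → (2,4), t=1.5800
    cross y-line → (2,5), t=1.7782
    cross y-line → (2,6), t=2.9329 (wall)
  → r_2 = 2.9329
beam 3: φ=45°, α=165°
  d=(-0.9659,0.2588)  start (3,3)  tX=0.8179 tY=2.0864  stride 1/|dx|=1.0353 1/|dy|=3.8637
    cross x-line → (2,3), t=0.8179
    cross x-line → (1,3), t=1.8531 (wall)
  → r_3 = 1.8531

ranges = [3.6649, 2.9329, 1.8531]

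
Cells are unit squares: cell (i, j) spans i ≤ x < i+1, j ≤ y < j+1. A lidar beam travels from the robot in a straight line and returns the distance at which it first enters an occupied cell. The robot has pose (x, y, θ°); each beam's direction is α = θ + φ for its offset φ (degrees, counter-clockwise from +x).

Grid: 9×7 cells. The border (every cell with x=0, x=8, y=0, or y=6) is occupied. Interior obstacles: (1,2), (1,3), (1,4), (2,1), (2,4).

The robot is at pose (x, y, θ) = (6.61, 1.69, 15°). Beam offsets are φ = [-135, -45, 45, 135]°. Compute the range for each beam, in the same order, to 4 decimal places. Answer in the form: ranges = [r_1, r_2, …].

beam 1: φ=-135°, α=240°
  cosα=-0.5000 sinα=-0.8660 | (6,1) | tMaxX 1.2200 tMaxY 0.7967 | tΔX 2.0000 tΔY 1.1547
    t=0.7967 [y] (6,0) — stop
  → r_1 = 0.7967
beam 2: φ=-45°, α=330°
  cosα=0.8660 sinα=-0.5000 | (6,1) | tMaxX 0.4503 tMaxY 1.3800 | tΔX 1.1547 tΔY 2.0000
    t=0.4503 [x] (7,1)
    t=1.3800 [y] (7,0) — stop
  → r_2 = 1.3800
beam 3: φ=45°, α=60°
  cosα=0.5000 sinα=0.8660 | (6,1) | tMaxX 0.7800 tMaxY 0.3580 | tΔX 2.0000 tΔY 1.1547
    t=0.3580 [y] (6,2)
    t=0.7800 [x] (7,2)
    t=1.5127 [y] (7,3)
    t=2.6674 [y] (7,4)
    t=2.7800 [x] (8,4) — stop
  → r_3 = 2.7800
beam 4: φ=135°, α=150°
  cosα=-0.8660 sinα=0.5000 | (6,1) | tMaxX 0.7044 tMaxY 0.6200 | tΔX 1.1547 tΔY 2.0000
    t=0.6200 [y] (6,2)
    t=0.7044 [x] (5,2)
    t=1.8591 [x] (4,2)
    t=2.6200 [y] (4,3)
    t=3.0138 [x] (3,3)
    t=4.1685 [x] (2,3)
    t=4.6200 [y] (2,4) — stop
  → r_4 = 4.6200

ranges = [0.7967, 1.3800, 2.7800, 4.6200]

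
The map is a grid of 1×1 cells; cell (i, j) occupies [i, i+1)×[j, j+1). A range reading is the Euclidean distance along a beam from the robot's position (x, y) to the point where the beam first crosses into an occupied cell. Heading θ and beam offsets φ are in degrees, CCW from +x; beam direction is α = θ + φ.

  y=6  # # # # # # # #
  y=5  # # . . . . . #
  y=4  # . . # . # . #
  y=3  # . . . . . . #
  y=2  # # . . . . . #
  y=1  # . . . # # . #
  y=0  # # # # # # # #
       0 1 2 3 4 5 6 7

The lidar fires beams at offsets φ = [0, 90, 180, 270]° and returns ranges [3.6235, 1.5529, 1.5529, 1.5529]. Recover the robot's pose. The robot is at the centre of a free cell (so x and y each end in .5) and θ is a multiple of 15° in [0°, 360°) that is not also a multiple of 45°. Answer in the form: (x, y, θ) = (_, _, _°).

Enumerate (i+0.5, j+0.5, θ) over the 24 free cells and 16 admissible headings. For each, cast all 4 beams and compare to the given ranges.
  (2.5, 4.5, 150°): beam 1 = 1.0000 ≠ 3.6235 ✗
  (4.5, 4.5, 120°): beam 1 = 1.7321 ≠ 3.6235 ✗
  (5.5, 2.5, 345°): beam 1 = 1.5529 ≠ 3.6235 ✗
  (4.5, 4.5, 60°): beam 1 = 1.7321 ≠ 3.6235 ✗
  (2.5, 4.5, 165°): beam 1 = 1.5529 ≠ 3.6235 ✗
  …
  (3.5, 2.5, 15°): r_1=3.6235, r_2=1.5529, r_3=1.5529, r_4=1.5529 — all match ✓
No second candidate reproduces the full scan.

(x, y, θ) = (3.5, 2.5, 15°)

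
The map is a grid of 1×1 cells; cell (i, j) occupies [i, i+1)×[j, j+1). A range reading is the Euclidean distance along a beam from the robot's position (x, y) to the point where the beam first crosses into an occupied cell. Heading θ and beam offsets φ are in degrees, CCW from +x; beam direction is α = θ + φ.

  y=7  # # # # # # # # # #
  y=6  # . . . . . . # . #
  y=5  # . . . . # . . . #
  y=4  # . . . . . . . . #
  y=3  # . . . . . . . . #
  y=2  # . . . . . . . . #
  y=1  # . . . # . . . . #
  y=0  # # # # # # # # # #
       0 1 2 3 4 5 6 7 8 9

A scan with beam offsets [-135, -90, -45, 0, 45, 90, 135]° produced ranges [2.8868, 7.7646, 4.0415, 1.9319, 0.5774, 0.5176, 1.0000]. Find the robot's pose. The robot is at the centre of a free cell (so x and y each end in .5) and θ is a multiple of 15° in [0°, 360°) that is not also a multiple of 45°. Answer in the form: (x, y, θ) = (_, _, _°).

Enumerate (i+0.5, j+0.5, θ) over the 45 free cells and 16 admissible headings. For each, cast all 7 beams and compare to the given ranges.
  (1.5, 6.5, 330°): beam 1 = 0.5176 ≠ 2.8868 ✗
  (7.5, 1.5, 60°): beam 1 = 0.5176 ≠ 2.8868 ✗
  (1.5, 5.5, 345°): beam 1 = 0.5774 ≠ 2.8868 ✗
  (8.5, 1.5, 165°): beam 1 = 0.5774 ≠ 2.8868 ✗
  …
  (8.5, 4.5, 285°): r_1=2.8868, r_2=7.7646, r_3=4.0415, r_4=1.9319, r_5=0.5774, r_6=0.5176, r_7=1.0000 — all match ✓
Unique over the lattice → pose = (8.5, 4.5, 285°).

(x, y, θ) = (8.5, 4.5, 285°)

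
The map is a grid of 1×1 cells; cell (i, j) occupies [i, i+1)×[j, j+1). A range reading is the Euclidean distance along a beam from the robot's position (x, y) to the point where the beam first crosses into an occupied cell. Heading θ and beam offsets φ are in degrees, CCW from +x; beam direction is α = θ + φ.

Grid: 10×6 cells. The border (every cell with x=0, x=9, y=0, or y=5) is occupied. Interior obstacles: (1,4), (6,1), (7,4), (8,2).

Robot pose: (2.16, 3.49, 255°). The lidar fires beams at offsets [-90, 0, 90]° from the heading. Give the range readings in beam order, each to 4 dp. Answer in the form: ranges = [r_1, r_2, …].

ranges = [1.2009, 2.5778, 7.0813]

beam 1: φ=-90°, α=165°
  cosα=-0.9659 sinα=0.2588 | (2,3) | tMaxX 0.1656 tMaxY 1.9705 | tΔX 1.0353 tΔY 3.8637
    t=0.1656 [x] (1,3)
    t=1.2009 [x] (0,3) — stop
  → r_1 = 1.2009
beam 2: φ=0°, α=255°
  cosα=-0.2588 sinα=-0.9659 | (2,3) | tMaxX 0.6182 tMaxY 0.5073 | tΔX 3.8637 tΔY 1.0353
    t=0.5073 [y] (2,2)
    t=0.6182 [x] (1,2)
    t=1.5426 [y] (1,1)
    t=2.5778 [y] (1,0) — stop
  → r_2 = 2.5778
beam 3: φ=90°, α=345°
  cosα=0.9659 sinα=-0.2588 | (2,3) | tMaxX 0.8696 tMaxY 1.8932 | tΔX 1.0353 tΔY 3.8637
    t=0.8696 [x] (3,3)
    t=1.8932 [y] (3,2)
    t=1.9049 [x] (4,2)
    t=2.9402 [x] (5,2)
    t=3.9755 [x] (6,2)
    t=5.0107 [x] (7,2)
    t=5.7569 [y] (7,1)
    t=6.0460 [x] (8,1)
    t=7.0813 [x] (9,1) — stop
  → r_3 = 7.0813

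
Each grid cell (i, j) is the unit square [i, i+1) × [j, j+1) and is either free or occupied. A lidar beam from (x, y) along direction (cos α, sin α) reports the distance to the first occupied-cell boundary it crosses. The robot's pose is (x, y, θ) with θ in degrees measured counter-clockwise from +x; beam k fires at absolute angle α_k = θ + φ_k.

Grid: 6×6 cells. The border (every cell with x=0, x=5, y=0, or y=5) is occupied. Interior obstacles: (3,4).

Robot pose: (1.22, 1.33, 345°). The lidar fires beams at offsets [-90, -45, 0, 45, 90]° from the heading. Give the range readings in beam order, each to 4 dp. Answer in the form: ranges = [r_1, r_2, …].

beam 1: φ=-90°, α=255°
  direction (-0.2588, -0.9659); cell (1,1); t to first gridline: x 0.8500, y 0.3416 (then +3.8637 / +1.0353)
    (1,0) via y @ 0.3416  # hit
  → r_1 = 0.3416
beam 2: φ=-45°, α=300°
  direction (0.5000, -0.8660); cell (1,1); t to first gridline: x 1.5600, y 0.3811 (then +2.0000 / +1.1547)
    (1,0) via y @ 0.3811  # hit
  → r_2 = 0.3811
beam 3: φ=0°, α=345°
  direction (0.9659, -0.2588); cell (1,1); t to first gridline: x 0.8075, y 1.2750 (then +1.0353 / +3.8637)
    (2,1) via x @ 0.8075
    (2,0) via y @ 1.2750  # hit
  → r_3 = 1.2750
beam 4: φ=45°, α=30°
  direction (0.8660, 0.5000); cell (1,1); t to first gridline: x 0.9007, y 1.3400 (then +1.1547 / +2.0000)
    (2,1) via x @ 0.9007
    (2,2) via y @ 1.3400
    (3,2) via x @ 2.0554
    (4,2) via x @ 3.2101
    (4,3) via y @ 3.3400
    (5,3) via x @ 4.3648  # hit
  → r_4 = 4.3648
beam 5: φ=90°, α=75°
  direction (0.2588, 0.9659); cell (1,1); t to first gridline: x 3.0137, y 0.6936 (then +3.8637 / +1.0353)
    (1,2) via y @ 0.6936
    (1,3) via y @ 1.7289
    (1,4) via y @ 2.7642
    (2,4) via x @ 3.0137
    (2,5) via y @ 3.7995  # hit
  → r_5 = 3.7995

ranges = [0.3416, 0.3811, 1.2750, 4.3648, 3.7995]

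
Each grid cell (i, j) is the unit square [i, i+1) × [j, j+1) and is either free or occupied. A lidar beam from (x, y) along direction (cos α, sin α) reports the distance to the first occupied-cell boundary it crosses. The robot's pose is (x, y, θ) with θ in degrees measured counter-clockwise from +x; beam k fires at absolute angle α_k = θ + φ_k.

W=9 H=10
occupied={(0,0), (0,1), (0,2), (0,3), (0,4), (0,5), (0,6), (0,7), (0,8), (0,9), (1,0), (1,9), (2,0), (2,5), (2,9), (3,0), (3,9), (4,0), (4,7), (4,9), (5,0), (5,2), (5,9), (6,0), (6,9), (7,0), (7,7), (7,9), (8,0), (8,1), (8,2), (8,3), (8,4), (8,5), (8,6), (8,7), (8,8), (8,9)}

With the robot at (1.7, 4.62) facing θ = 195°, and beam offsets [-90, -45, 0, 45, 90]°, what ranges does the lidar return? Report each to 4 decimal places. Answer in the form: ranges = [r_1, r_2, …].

ranges = [2.7046, 0.8083, 0.7247, 1.4000, 3.7477]

beam 1: φ=-90°, α=105°
  direction (-0.2588, 0.9659); cell (1,4); t to first gridline: x 2.7046, y 0.3934 (then +3.8637 / +1.0353)
    (1,5) via y @ 0.3934
    (1,6) via y @ 1.4287
    (1,7) via y @ 2.4640
    (0,7) via x @ 2.7046  # hit
  → r_1 = 2.7046
beam 2: φ=-45°, α=150°
  direction (-0.8660, 0.5000); cell (1,4); t to first gridline: x 0.8083, y 0.7600 (then +1.1547 / +2.0000)
    (1,5) via y @ 0.7600
    (0,5) via x @ 0.8083  # hit
  → r_2 = 0.8083
beam 3: φ=0°, α=195°
  direction (-0.9659, -0.2588); cell (1,4); t to first gridline: x 0.7247, y 2.3955 (then +1.0353 / +3.8637)
    (0,4) via x @ 0.7247  # hit
  → r_3 = 0.7247
beam 4: φ=45°, α=240°
  direction (-0.5000, -0.8660); cell (1,4); t to first gridline: x 1.4000, y 0.7159 (then +2.0000 / +1.1547)
    (1,3) via y @ 0.7159
    (0,3) via x @ 1.4000  # hit
  → r_4 = 1.4000
beam 5: φ=90°, α=285°
  direction (0.2588, -0.9659); cell (1,4); t to first gridline: x 1.1591, y 0.6419 (then +3.8637 / +1.0353)
    (1,3) via y @ 0.6419
    (2,3) via x @ 1.1591
    (2,2) via y @ 1.6771
    (2,1) via y @ 2.7124
    (2,0) via y @ 3.7477  # hit
  → r_5 = 3.7477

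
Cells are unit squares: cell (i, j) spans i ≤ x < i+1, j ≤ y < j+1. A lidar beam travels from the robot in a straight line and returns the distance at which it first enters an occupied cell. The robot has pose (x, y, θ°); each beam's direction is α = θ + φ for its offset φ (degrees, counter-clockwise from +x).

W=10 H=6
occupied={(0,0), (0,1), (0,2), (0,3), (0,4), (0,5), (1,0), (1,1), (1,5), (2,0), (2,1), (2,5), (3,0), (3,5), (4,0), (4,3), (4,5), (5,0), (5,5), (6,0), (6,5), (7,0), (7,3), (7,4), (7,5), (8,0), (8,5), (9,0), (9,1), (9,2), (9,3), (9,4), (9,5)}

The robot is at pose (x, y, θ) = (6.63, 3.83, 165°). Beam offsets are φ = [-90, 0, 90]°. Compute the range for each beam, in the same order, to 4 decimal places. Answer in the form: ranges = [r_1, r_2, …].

beam 1: φ=-90°, α=75°
  direction (0.2588, 0.9659); cell (6,3); t to first gridline: x 1.4296, y 0.1760 (then +3.8637 / +1.0353)
    (6,4) via y @ 0.1760
    (6,5) via y @ 1.2113  # hit
  → r_1 = 1.2113
beam 2: φ=0°, α=165°
  direction (-0.9659, 0.2588); cell (6,3); t to first gridline: x 0.6522, y 0.6568 (then +1.0353 / +3.8637)
    (5,3) via x @ 0.6522
    (5,4) via y @ 0.6568
    (4,4) via x @ 1.6875
    (3,4) via x @ 2.7228
    (2,4) via x @ 3.7581
    (2,5) via y @ 4.5205  # hit
  → r_2 = 4.5205
beam 3: φ=90°, α=255°
  direction (-0.2588, -0.9659); cell (6,3); t to first gridline: x 2.4341, y 0.8593 (then +3.8637 / +1.0353)
    (6,2) via y @ 0.8593
    (6,1) via y @ 1.8946
    (5,1) via x @ 2.4341
    (5,0) via y @ 2.9298  # hit
  → r_3 = 2.9298

ranges = [1.2113, 4.5205, 2.9298]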